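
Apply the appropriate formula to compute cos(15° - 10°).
cos(15° - 10°) = cos 15° cos 10° + sin 15° sin 10° = 0.9962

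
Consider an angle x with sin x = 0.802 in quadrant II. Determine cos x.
cos x = ±√(1 - sin²x) = -0.5973 (negative in QII)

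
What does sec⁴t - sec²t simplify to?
sec⁴t - sec²t = tan⁴t + tan²t (using Pythagorean)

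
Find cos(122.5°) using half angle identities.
cos(122.5°) = -√((1 + cos 245°)/2) = -0.5373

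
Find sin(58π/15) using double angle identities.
sin(58π/15) = 2 sin 29π/15 cos 29π/15 = -0.4067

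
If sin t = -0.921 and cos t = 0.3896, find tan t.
tan t = sin t / cos t = -2.364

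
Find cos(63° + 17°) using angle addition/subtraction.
cos(63° + 17°) = cos 63° cos 17° - sin 63° sin 17° = 0.1736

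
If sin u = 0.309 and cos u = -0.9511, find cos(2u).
cos(2u) = cos²u - sin²u = 0.8091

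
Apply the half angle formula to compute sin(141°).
sin(141°) = √((1 - cos 282°)/2) = 0.6293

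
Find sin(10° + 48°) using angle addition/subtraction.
sin(10° + 48°) = sin 10° cos 48° + cos 10° sin 48° = 0.848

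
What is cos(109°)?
cos(109°) = -0.3256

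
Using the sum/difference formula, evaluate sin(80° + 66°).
sin(80° + 66°) = sin 80° cos 66° + cos 80° sin 66° = 0.5592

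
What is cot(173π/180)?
cot(173π/180) = -8.144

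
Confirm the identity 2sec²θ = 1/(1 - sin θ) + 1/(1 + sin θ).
RHS = [(1 + sin θ) + (1 - sin θ)] / [(1 - sin θ)(1 + sin θ)] = 2/(1 - sin²θ) = 2/cos²θ = 2sec²θ = LHS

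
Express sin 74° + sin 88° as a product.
sin 74° + sin 88° = 2 sin(81°) cos(-7°)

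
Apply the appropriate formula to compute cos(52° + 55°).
cos(52° + 55°) = cos 52° cos 55° - sin 52° sin 55° = -0.2924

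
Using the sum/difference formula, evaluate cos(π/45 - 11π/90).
cos(π/45 - 11π/90) = cos π/45 cos 11π/90 + sin π/45 sin 11π/90 = 0.9511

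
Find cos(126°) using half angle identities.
cos(126°) = -√((1 + cos 252°)/2) = -0.5878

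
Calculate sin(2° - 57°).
sin(2° - 57°) = sin 2° cos 57° - cos 2° sin 57° = -0.8192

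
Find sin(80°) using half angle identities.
sin(80°) = √((1 - cos 160°)/2) = 0.9848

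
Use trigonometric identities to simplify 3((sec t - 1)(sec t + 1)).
3((sec t - 1)(sec t + 1)) = 3(tan²t) (using Diff. of squares)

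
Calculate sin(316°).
sin(316°) = -0.6947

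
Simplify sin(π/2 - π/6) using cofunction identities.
sin(π/2 - π/6) = cos(π/6)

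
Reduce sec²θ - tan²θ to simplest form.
sec²θ - tan²θ = 1 (using Pythagorean identity)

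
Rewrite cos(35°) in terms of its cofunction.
cos(35°) = sin(90° - 35°) = sin(55°)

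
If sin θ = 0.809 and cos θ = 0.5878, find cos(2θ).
cos(2θ) = cos²θ - sin²θ = -0.309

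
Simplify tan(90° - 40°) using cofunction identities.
tan(90° - 40°) = cot(40°)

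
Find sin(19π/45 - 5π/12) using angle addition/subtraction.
sin(19π/45 - 5π/12) = sin 19π/45 cos 5π/12 - cos 19π/45 sin 5π/12 = 0.01745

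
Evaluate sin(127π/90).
sin(127π/90) = -0.9613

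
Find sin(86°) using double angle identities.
sin(86°) = 2 sin 43° cos 43° = 0.9976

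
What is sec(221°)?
sec(221°) = -1.325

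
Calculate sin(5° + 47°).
sin(5° + 47°) = sin 5° cos 47° + cos 5° sin 47° = 0.788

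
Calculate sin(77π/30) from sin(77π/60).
sin(77π/30) = 2 sin 77π/60 cos 77π/60 = 0.9781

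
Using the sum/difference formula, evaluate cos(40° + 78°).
cos(40° + 78°) = cos 40° cos 78° - sin 40° sin 78° = -0.4695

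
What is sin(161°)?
sin(161°) = 0.3256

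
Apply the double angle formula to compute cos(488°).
cos(488°) = cos²244° - sin²244° = -0.6157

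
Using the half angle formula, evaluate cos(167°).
cos(167°) = -√((1 + cos 334°)/2) = -0.9744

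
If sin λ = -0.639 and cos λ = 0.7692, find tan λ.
tan λ = sin λ / cos λ = -0.8307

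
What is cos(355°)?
cos(355°) = 0.9962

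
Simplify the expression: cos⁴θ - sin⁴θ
cos⁴θ - sin⁴θ = cos(2θ) (using Factoring + double angle)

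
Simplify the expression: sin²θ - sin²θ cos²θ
sin²θ - sin²θ cos²θ = sin⁴θ (using Factoring)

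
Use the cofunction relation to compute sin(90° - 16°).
sin(90° - 16°) = cos(16°) = 0.9613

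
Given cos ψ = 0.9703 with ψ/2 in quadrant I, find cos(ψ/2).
cos(ψ/2) = ±√((1 + cos ψ)/2); positive since ψ/2 ∈ QI, so cos(ψ/2) = 0.9925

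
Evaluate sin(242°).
sin(242°) = -0.8829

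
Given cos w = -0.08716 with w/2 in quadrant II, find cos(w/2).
cos(w/2) = ±√((1 + cos w)/2); negative since w/2 ∈ QII, so cos(w/2) = -0.6756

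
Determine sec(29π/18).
sec(29π/18) = 2.924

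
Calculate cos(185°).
cos(185°) = -0.9962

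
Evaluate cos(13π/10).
cos(13π/10) = -0.5878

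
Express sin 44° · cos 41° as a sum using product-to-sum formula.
sin 44° cos 41° = (1/2)[sin(44°+41°) + sin(44°-41°)]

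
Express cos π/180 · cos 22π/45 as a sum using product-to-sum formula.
cos π/180 cos 22π/45 = (1/2)[cos(π/180-22π/45) + cos(π/180+22π/45)]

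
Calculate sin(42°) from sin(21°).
sin(42°) = 2 sin 21° cos 21° = 0.6691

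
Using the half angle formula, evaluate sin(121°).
sin(121°) = √((1 - cos 242°)/2) = 0.8572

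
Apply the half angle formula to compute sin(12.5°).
sin(12.5°) = √((1 - cos 25°)/2) = 0.2164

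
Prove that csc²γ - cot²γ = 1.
LHS = 1/sin²γ - cos²γ/sin²γ = (1 - cos²γ)/sin²γ = sin²γ/sin²γ = 1 = RHS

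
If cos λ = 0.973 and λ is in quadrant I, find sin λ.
sin λ = 0.2308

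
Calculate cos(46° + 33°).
cos(46° + 33°) = cos 46° cos 33° - sin 46° sin 33° = 0.1908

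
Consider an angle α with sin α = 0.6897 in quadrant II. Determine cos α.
cos α = ±√(1 - sin²α) = -0.7241 (negative in QII)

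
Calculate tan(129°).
tan(129°) = -1.235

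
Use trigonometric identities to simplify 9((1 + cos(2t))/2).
9((1 + cos(2t))/2) = 9(cos²t) (using Power reduction)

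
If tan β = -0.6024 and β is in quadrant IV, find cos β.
cos β = 0.8566 (using tan²β + 1 = sec²β)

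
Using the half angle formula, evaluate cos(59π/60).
cos(59π/60) = -√((1 + cos 59π/30)/2) = -0.9986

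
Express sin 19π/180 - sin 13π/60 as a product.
sin 19π/180 - sin 13π/60 = 2 cos(29π/180) sin(-π/18)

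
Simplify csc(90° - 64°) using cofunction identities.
csc(90° - 64°) = sec(64°)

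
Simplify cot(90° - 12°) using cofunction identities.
cot(90° - 12°) = tan(12°)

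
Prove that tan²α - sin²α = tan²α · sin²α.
LHS = sin²α/cos²α - sin²α = sin²α(1/cos²α - 1) = sin²α · (1 - cos²α)/cos²α = sin²α · sin²α/cos²α = sin²α · tan²α = RHS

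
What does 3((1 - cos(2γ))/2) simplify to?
3((1 - cos(2γ))/2) = 3(sin²γ) (using Power reduction)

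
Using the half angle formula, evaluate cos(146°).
cos(146°) = -√((1 + cos 292°)/2) = -0.829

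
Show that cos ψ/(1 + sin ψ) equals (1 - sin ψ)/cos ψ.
RHS = (1 - sin ψ)(1 + sin ψ) / (cos ψ(1 + sin ψ)) = (1 - sin²ψ) / (cos ψ(1 + sin ψ)) = cos²ψ / (cos ψ(1 + sin ψ)) = cos ψ/(1 + sin ψ) = LHS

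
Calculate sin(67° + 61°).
sin(67° + 61°) = sin 67° cos 61° + cos 67° sin 61° = 0.788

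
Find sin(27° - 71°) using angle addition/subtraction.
sin(27° - 71°) = sin 27° cos 71° - cos 27° sin 71° = -0.6947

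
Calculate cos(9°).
cos(9°) = 0.9877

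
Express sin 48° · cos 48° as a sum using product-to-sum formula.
sin 48° cos 48° = (1/2)[sin(48°+48°) + sin(48°-48°)]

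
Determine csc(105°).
csc(105°) = 1.035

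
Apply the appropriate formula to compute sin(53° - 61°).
sin(53° - 61°) = sin 53° cos 61° - cos 53° sin 61° = -0.1392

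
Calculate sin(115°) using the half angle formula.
sin(115°) = √((1 - cos 230°)/2) = 0.9063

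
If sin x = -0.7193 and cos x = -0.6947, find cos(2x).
cos(2x) = cos²x - sin²x = -0.03478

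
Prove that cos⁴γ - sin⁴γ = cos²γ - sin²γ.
LHS = (cos²γ - sin²γ)(cos²γ + sin²γ) = (cos²γ - sin²γ) · 1 = cos²γ - sin²γ = RHS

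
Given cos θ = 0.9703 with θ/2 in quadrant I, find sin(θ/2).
sin(θ/2) = ±√((1 - cos θ)/2); positive since θ/2 ∈ QI, so sin(θ/2) = 0.1219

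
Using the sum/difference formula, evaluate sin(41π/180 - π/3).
sin(41π/180 - π/3) = sin 41π/180 cos π/3 - cos 41π/180 sin π/3 = -0.3256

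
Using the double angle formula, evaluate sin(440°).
sin(440°) = 2 sin 220° cos 220° = 0.9848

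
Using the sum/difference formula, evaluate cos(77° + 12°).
cos(77° + 12°) = cos 77° cos 12° - sin 77° sin 12° = 0.01745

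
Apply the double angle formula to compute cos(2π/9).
cos(2π/9) = cos²π/9 - sin²π/9 = 0.766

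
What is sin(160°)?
sin(160°) = 0.342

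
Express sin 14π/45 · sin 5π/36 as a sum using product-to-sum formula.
sin 14π/45 sin 5π/36 = (1/2)[cos(14π/45-5π/36) - cos(14π/45+5π/36)]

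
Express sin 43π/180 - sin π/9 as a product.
sin 43π/180 - sin π/9 = 2 cos(7π/40) sin(23π/360)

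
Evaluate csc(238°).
csc(238°) = -1.179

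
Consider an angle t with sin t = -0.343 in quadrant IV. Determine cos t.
cos t = √(1 - sin²t) = 0.9393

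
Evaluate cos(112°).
cos(112°) = -0.3746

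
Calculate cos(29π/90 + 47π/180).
cos(29π/90 + 47π/180) = cos 29π/90 cos 47π/180 - sin 29π/90 sin 47π/180 = -(√6-√2)/4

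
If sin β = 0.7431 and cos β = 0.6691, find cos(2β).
cos(2β) = cos²β - sin²β = -0.1045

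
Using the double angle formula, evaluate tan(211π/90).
tan(211π/90) = 2 tan 211π/180 / (1 - tan²211π/180) = 1.881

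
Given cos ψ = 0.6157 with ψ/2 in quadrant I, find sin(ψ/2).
sin(ψ/2) = ±√((1 - cos ψ)/2); positive since ψ/2 ∈ QI, so sin(ψ/2) = 0.4383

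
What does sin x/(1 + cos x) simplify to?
sin x/(1 + cos x) = tan(x/2) (using Half angle)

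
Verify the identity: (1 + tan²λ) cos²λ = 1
LHS = sec²λ · cos²λ = (1/cos²λ) · cos²λ = 1 = RHS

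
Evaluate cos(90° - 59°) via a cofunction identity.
cos(90° - 59°) = sin(59°) = 0.8572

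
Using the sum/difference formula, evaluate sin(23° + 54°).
sin(23° + 54°) = sin 23° cos 54° + cos 23° sin 54° = 0.9744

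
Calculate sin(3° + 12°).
sin(3° + 12°) = sin 3° cos 12° + cos 3° sin 12° = (√6-√2)/4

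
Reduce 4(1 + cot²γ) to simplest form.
4(1 + cot²γ) = 4(csc²γ) (using Pythagorean identity)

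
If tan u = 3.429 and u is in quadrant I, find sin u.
sin u = 0.96 (using tan²u + 1 = sec²u)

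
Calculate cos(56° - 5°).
cos(56° - 5°) = cos 56° cos 5° + sin 56° sin 5° = 0.6293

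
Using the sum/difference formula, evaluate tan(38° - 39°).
tan(38° - 39°) = (tan 38° - tan 39°)/(1 + tan 38° tan 39°) = -0.01746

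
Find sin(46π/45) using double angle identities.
sin(46π/45) = 2 sin 23π/45 cos 23π/45 = -0.06976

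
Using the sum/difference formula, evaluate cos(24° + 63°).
cos(24° + 63°) = cos 24° cos 63° - sin 24° sin 63° = 0.05234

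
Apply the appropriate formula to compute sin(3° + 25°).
sin(3° + 25°) = sin 3° cos 25° + cos 3° sin 25° = 0.4695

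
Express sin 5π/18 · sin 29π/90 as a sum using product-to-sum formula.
sin 5π/18 sin 29π/90 = (1/2)[cos(5π/18-29π/90) - cos(5π/18+29π/90)]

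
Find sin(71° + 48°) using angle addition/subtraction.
sin(71° + 48°) = sin 71° cos 48° + cos 71° sin 48° = 0.8746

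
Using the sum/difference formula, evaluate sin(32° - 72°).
sin(32° - 72°) = sin 32° cos 72° - cos 32° sin 72° = -0.6428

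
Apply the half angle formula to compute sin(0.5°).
sin(0.5°) = √((1 - cos 1°)/2) = 0.008727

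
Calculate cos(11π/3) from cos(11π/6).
cos(11π/3) = cos²11π/6 - sin²11π/6 = 1/2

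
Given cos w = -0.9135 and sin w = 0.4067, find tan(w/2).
tan(w/2) = sin w / (1 + cos w) = 4.702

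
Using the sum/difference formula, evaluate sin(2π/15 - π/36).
sin(2π/15 - π/36) = sin 2π/15 cos π/36 - cos 2π/15 sin π/36 = 0.3256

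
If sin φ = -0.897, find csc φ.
csc φ = 1/sin φ = -1.115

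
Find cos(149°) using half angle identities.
cos(149°) = -√((1 + cos 298°)/2) = -0.8572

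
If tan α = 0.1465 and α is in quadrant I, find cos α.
cos α = 0.9894 (using tan²α + 1 = sec²α)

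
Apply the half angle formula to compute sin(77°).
sin(77°) = √((1 - cos 154°)/2) = 0.9744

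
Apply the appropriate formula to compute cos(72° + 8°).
cos(72° + 8°) = cos 72° cos 8° - sin 72° sin 8° = 0.1736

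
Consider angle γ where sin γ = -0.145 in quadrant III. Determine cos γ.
cos γ = ±√(1 - sin²γ) = -0.9894 (negative in QIII)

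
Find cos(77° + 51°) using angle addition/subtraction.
cos(77° + 51°) = cos 77° cos 51° - sin 77° sin 51° = -0.6157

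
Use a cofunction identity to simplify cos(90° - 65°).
cos(90° - 65°) = sin(65°)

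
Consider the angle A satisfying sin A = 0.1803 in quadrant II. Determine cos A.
cos A = ±√(1 - sin²A) = -0.9836 (negative in QII)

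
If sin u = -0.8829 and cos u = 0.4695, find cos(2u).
cos(2u) = cos²u - sin²u = -0.5591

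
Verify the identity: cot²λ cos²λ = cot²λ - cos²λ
RHS = cos²λ/sin²λ - cos²λ = cos²λ(1/sin²λ - 1) = cos²λ · (1 - sin²λ)/sin²λ = cos²λ · cos²λ/sin²λ = cos²λ · cot²λ = LHS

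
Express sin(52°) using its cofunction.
sin(52°) = cos(90° - 52°) = cos(38°)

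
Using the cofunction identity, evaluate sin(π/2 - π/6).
sin(π/2 - π/6) = cos(π/6) = √3/2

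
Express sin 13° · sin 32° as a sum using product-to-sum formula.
sin 13° sin 32° = (1/2)[cos(13°-32°) - cos(13°+32°)]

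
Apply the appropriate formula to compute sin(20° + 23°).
sin(20° + 23°) = sin 20° cos 23° + cos 20° sin 23° = 0.682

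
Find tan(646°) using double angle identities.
tan(646°) = 2 tan 323° / (1 - tan²323°) = -3.487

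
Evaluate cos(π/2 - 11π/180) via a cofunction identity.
cos(π/2 - 11π/180) = sin(11π/180) = 0.1908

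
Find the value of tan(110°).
tan(110°) = -2.747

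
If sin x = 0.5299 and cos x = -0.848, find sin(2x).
sin(2x) = 2 sin x cos x = -0.8987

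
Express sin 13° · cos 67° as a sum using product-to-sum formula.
sin 13° cos 67° = (1/2)[sin(13°+67°) + sin(13°-67°)]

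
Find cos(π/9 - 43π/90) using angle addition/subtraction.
cos(π/9 - 43π/90) = cos π/9 cos 43π/90 + sin π/9 sin 43π/90 = 0.4067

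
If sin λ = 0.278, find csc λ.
csc λ = 1/sin λ = 3.597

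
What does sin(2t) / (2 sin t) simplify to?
sin(2t) / (2 sin t) = cos t (using Double angle)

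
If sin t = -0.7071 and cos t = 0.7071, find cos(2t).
cos(2t) = cos²t - sin²t = 0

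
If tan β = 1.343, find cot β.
cot β = 1/tan β = 0.7446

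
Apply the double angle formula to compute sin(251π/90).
sin(251π/90) = 2 sin 251π/180 cos 251π/180 = 0.6157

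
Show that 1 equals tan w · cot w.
RHS = (sin w/cos w) · (cos w/sin w) = 1 = LHS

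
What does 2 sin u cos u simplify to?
2 sin u cos u = sin(2u) (using Double angle)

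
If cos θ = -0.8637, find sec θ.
sec θ = 1/cos θ = -1.158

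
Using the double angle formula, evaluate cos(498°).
cos(498°) = cos²249° - sin²249° = -0.7431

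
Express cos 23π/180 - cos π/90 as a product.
cos 23π/180 - cos π/90 = -2 sin(5π/72) sin(7π/120)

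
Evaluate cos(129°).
cos(129°) = -0.6293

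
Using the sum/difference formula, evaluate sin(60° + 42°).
sin(60° + 42°) = sin 60° cos 42° + cos 60° sin 42° = 0.9781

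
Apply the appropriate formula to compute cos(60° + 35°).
cos(60° + 35°) = cos 60° cos 35° - sin 60° sin 35° = -0.08716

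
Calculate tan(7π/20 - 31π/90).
tan(7π/20 - 31π/90) = (tan 7π/20 - tan 31π/90)/(1 + tan 7π/20 tan 31π/90) = 0.01746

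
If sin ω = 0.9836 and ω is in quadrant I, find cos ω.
cos ω = 0.1804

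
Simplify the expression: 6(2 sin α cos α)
6(2 sin α cos α) = 6(sin(2α)) (using Double angle)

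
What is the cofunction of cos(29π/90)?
cos(29π/90) = sin(π/2 - 29π/90) = sin(8π/45)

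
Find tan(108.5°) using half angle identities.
tan(108.5°) = sin 217° / (1 + cos 217°) = -2.989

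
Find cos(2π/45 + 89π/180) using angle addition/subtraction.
cos(2π/45 + 89π/180) = cos 2π/45 cos 89π/180 - sin 2π/45 sin 89π/180 = -0.1219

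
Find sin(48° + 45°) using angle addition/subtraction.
sin(48° + 45°) = sin 48° cos 45° + cos 48° sin 45° = 0.9986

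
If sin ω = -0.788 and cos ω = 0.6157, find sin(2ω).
sin(2ω) = 2 sin ω cos ω = -0.9703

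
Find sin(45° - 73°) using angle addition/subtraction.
sin(45° - 73°) = sin 45° cos 73° - cos 45° sin 73° = -0.4695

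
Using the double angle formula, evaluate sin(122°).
sin(122°) = 2 sin 61° cos 61° = 0.848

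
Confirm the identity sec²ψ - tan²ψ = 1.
LHS = 1/cos²ψ - sin²ψ/cos²ψ = (1 - sin²ψ)/cos²ψ = cos²ψ/cos²ψ = 1 = RHS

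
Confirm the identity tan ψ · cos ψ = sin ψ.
LHS = (sin ψ/cos ψ) · cos ψ = sin ψ = RHS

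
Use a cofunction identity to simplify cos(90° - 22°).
cos(90° - 22°) = sin(22°)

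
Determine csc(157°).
csc(157°) = 2.559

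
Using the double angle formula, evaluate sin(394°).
sin(394°) = 2 sin 197° cos 197° = 0.5592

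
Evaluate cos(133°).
cos(133°) = -0.682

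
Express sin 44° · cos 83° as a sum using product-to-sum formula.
sin 44° cos 83° = (1/2)[sin(44°+83°) + sin(44°-83°)]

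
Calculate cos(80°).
cos(80°) = 0.1736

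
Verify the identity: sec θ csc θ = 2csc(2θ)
RHS = 2/sin(2θ) = 2/(2 sin θ cos θ) = 1/(sin θ cos θ) = (1/cos θ)(1/sin θ) = sec θ csc θ = LHS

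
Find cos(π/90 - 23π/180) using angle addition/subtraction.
cos(π/90 - 23π/180) = cos π/90 cos 23π/180 + sin π/90 sin 23π/180 = 0.9336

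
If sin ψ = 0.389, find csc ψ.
csc ψ = 1/sin ψ = 2.571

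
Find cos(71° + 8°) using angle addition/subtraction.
cos(71° + 8°) = cos 71° cos 8° - sin 71° sin 8° = 0.1908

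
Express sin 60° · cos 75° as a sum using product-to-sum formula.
sin 60° cos 75° = (1/2)[sin(60°+75°) + sin(60°-75°)]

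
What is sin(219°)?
sin(219°) = -0.6293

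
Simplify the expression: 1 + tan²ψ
1 + tan²ψ = sec²ψ (using Pythagorean identity)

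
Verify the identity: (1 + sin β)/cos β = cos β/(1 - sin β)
LHS = (1 + sin β)(1 - sin β) / (cos β(1 - sin β)) = (1 - sin²β) / (cos β(1 - sin β)) = cos²β / (cos β(1 - sin β)) = cos β/(1 - sin β) = RHS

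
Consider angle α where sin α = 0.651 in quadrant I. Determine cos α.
cos α = √(1 - sin²α) = 0.7591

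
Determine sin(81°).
sin(81°) = 0.9877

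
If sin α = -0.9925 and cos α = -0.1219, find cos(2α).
cos(2α) = cos²α - sin²α = -0.9702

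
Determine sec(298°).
sec(298°) = 2.13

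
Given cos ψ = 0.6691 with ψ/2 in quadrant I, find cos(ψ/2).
cos(ψ/2) = ±√((1 + cos ψ)/2); positive since ψ/2 ∈ QI, so cos(ψ/2) = 0.9135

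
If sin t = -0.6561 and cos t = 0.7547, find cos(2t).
cos(2t) = cos²t - sin²t = 0.1391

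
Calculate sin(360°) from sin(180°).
sin(360°) = 2 sin 180° cos 180° = 0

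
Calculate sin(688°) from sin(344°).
sin(688°) = 2 sin 344° cos 344° = -0.5299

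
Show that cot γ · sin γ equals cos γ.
LHS = (cos γ/sin γ) · sin γ = cos γ = RHS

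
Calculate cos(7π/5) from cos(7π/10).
cos(7π/5) = cos²7π/10 - sin²7π/10 = -0.309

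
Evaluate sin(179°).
sin(179°) = 0.01745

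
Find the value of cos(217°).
cos(217°) = -0.7986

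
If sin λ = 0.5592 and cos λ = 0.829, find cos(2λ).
cos(2λ) = cos²λ - sin²λ = 0.3745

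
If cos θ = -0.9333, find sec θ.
sec θ = 1/cos θ = -1.071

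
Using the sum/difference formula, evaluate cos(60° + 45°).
cos(60° + 45°) = cos 60° cos 45° - sin 60° sin 45° = -(√6-√2)/4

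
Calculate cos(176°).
cos(176°) = -0.9976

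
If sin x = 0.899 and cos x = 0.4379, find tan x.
tan x = sin x / cos x = 2.053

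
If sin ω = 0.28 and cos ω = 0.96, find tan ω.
tan ω = sin ω / cos ω = 0.2917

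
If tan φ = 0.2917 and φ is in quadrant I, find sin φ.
sin φ = 0.28 (using tan²φ + 1 = sec²φ)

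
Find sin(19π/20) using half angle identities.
sin(19π/20) = √((1 - cos 19π/10)/2) = 0.1564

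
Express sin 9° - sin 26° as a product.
sin 9° - sin 26° = 2 cos(17.5°) sin(-8.5°)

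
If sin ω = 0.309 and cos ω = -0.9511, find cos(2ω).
cos(2ω) = cos²ω - sin²ω = 0.8091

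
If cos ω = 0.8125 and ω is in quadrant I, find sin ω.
sin ω = 0.583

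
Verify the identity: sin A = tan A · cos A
RHS = (sin A/cos A) · cos A = sin A = LHS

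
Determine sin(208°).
sin(208°) = -0.4695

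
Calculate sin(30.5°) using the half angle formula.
sin(30.5°) = √((1 - cos 61°)/2) = 0.5075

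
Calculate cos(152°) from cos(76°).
cos(152°) = cos²76° - sin²76° = -0.8829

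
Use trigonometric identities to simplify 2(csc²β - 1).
2(csc²β - 1) = 2(cot²β) (using Pythagorean identity)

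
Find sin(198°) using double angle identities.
sin(198°) = 2 sin 99° cos 99° = -0.309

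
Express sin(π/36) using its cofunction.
sin(π/36) = cos(π/2 - π/36) = cos(17π/36)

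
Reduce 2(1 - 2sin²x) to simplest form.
2(1 - 2sin²x) = 2(cos(2x)) (using Double angle)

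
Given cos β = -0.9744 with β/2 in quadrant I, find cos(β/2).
cos(β/2) = ±√((1 + cos β)/2); positive since β/2 ∈ QI, so cos(β/2) = 0.1131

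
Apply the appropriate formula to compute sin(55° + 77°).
sin(55° + 77°) = sin 55° cos 77° + cos 55° sin 77° = 0.7431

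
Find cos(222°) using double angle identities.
cos(222°) = cos²111° - sin²111° = -0.7431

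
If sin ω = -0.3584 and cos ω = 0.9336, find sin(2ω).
sin(2ω) = 2 sin ω cos ω = -0.6692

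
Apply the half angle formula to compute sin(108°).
sin(108°) = √((1 - cos 216°)/2) = 0.9511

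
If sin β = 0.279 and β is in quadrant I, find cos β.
cos β = 0.9603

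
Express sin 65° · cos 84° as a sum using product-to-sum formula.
sin 65° cos 84° = (1/2)[sin(65°+84°) + sin(65°-84°)]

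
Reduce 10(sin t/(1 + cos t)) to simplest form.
10(sin t/(1 + cos t)) = 10(tan(t/2)) (using Half angle)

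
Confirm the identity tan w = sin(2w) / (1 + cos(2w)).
RHS = 2 sin w cos w / (2cos²w) = sin w/cos w = tan w = LHS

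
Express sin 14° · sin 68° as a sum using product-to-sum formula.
sin 14° sin 68° = (1/2)[cos(14°-68°) - cos(14°+68°)]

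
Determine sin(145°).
sin(145°) = 0.5736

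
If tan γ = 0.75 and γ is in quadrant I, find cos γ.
cos γ = 0.8 (using tan²γ + 1 = sec²γ)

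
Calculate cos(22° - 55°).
cos(22° - 55°) = cos 22° cos 55° + sin 22° sin 55° = 0.8387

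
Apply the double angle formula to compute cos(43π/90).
cos(43π/90) = cos²43π/180 - sin²43π/180 = 0.06976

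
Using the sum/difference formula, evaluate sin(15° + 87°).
sin(15° + 87°) = sin 15° cos 87° + cos 15° sin 87° = 0.9781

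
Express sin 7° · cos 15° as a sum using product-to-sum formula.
sin 7° cos 15° = (1/2)[sin(7°+15°) + sin(7°-15°)]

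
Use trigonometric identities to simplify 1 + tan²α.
1 + tan²α = sec²α (using Pythagorean identity)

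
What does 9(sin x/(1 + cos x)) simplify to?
9(sin x/(1 + cos x)) = 9(tan(x/2)) (using Half angle)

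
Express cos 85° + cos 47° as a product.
cos 85° + cos 47° = 2 cos(66°) cos(19°)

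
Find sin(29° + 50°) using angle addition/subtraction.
sin(29° + 50°) = sin 29° cos 50° + cos 29° sin 50° = 0.9816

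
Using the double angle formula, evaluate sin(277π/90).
sin(277π/90) = 2 sin 277π/180 cos 277π/180 = -0.2419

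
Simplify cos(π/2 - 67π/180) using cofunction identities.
cos(π/2 - 67π/180) = sin(67π/180)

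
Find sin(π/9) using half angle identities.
sin(π/9) = √((1 - cos 2π/9)/2) = 0.342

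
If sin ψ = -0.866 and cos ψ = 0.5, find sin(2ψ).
sin(2ψ) = 2 sin ψ cos ψ = -0.866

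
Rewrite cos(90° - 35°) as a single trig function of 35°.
cos(90° - 35°) = sin(35°)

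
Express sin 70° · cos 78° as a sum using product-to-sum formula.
sin 70° cos 78° = (1/2)[sin(70°+78°) + sin(70°-78°)]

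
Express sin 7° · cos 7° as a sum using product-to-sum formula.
sin 7° cos 7° = (1/2)[sin(7°+7°) + sin(7°-7°)]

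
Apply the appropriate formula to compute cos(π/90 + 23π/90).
cos(π/90 + 23π/90) = cos π/90 cos 23π/90 - sin π/90 sin 23π/90 = 0.6691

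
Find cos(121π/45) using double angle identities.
cos(121π/45) = cos²121π/90 - sin²121π/90 = -0.5592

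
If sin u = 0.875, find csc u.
csc u = 1/sin u = 1.143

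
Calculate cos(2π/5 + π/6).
cos(2π/5 + π/6) = cos 2π/5 cos π/6 - sin 2π/5 sin π/6 = -0.2079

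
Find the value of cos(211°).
cos(211°) = -0.8572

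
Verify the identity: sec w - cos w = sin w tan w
LHS = 1/cos w - cos w = (1 - cos²w)/cos w = sin²w/cos w = sin w · (sin w/cos w) = sin w tan w = RHS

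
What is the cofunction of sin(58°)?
sin(58°) = cos(90° - 58°) = cos(32°)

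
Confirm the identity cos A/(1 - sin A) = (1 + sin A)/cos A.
RHS = (1 + sin A)(1 - sin A) / (cos A(1 - sin A)) = (1 - sin²A) / (cos A(1 - sin A)) = cos²A / (cos A(1 - sin A)) = cos A/(1 - sin A) = LHS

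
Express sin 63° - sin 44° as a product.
sin 63° - sin 44° = 2 cos(53.5°) sin(9.5°)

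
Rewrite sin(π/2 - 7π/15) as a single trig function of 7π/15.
sin(π/2 - 7π/15) = cos(7π/15)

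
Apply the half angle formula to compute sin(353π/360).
sin(353π/360) = √((1 - cos 353π/180)/2) = 0.06105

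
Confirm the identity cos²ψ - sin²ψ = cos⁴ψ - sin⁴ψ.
RHS = (cos²ψ - sin²ψ)(cos²ψ + sin²ψ) = (cos²ψ - sin²ψ) · 1 = cos²ψ - sin²ψ = LHS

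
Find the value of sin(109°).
sin(109°) = 0.9455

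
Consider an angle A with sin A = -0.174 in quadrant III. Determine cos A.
cos A = ±√(1 - sin²A) = -0.9847 (negative in QIII)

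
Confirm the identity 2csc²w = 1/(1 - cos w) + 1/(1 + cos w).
RHS = [(1 + cos w) + (1 - cos w)] / [(1 - cos w)(1 + cos w)] = 2/(1 - cos²w) = 2/sin²w = 2csc²w = LHS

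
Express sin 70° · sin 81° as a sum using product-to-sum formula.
sin 70° sin 81° = (1/2)[cos(70°-81°) - cos(70°+81°)]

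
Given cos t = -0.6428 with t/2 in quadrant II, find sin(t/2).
sin(t/2) = ±√((1 - cos t)/2); positive since t/2 ∈ QII, so sin(t/2) = 0.9063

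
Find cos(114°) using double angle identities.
cos(114°) = cos²57° - sin²57° = -0.4067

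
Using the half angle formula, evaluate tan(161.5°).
tan(161.5°) = sin 323° / (1 + cos 323°) = -0.3346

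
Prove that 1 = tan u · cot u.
RHS = (sin u/cos u) · (cos u/sin u) = 1 = LHS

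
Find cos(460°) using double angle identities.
cos(460°) = 2cos²230° - 1 = -0.1736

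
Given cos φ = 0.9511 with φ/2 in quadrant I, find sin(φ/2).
sin(φ/2) = ±√((1 - cos φ)/2); positive since φ/2 ∈ QI, so sin(φ/2) = 0.1564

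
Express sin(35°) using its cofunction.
sin(35°) = cos(90° - 35°) = cos(55°)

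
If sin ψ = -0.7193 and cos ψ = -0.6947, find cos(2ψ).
cos(2ψ) = cos²ψ - sin²ψ = -0.03478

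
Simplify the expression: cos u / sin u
cos u / sin u = cot u (using Quotient identity)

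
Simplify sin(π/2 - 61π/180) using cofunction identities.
sin(π/2 - 61π/180) = cos(61π/180)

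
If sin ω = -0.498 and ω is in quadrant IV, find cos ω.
cos ω = 0.8672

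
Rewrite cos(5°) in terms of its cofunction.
cos(5°) = sin(90° - 5°) = sin(85°)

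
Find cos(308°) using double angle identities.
cos(308°) = cos²154° - sin²154° = 0.6157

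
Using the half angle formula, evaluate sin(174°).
sin(174°) = √((1 - cos 348°)/2) = 0.1045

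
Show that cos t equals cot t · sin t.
RHS = (cos t/sin t) · sin t = cos t = LHS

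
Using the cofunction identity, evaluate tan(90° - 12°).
tan(90° - 12°) = cot(12°) = 4.705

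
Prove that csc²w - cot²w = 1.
LHS = 1/sin²w - cos²w/sin²w = (1 - cos²w)/sin²w = sin²w/sin²w = 1 = RHS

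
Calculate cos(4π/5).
cos(4π/5) = -0.809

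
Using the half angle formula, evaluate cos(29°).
cos(29°) = √((1 + cos 58°)/2) = 0.8746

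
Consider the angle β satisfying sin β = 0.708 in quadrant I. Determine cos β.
cos β = √(1 - sin²β) = 0.7062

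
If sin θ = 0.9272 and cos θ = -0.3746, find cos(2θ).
cos(2θ) = cos²θ - sin²θ = -0.7194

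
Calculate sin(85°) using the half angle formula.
sin(85°) = √((1 - cos 170°)/2) = 0.9962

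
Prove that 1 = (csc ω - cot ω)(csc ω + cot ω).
RHS = csc²ω - cot²ω = (1 + cot²ω) - cot²ω = 1 = LHS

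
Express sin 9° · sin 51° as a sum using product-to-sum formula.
sin 9° sin 51° = (1/2)[cos(9°-51°) - cos(9°+51°)]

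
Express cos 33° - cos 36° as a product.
cos 33° - cos 36° = -2 sin(34.5°) sin(-1.5°)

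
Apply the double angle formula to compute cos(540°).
cos(540°) = cos²270° - sin²270° = -1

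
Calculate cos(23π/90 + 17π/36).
cos(23π/90 + 17π/36) = cos 23π/90 cos 17π/36 - sin 23π/90 sin 17π/36 = -0.6561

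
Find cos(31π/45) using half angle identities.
cos(31π/45) = -√((1 + cos 62π/45)/2) = -0.5592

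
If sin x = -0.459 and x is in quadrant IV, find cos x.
cos x = 0.8884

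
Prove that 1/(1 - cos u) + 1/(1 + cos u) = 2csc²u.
LHS = [(1 + cos u) + (1 - cos u)] / [(1 - cos u)(1 + cos u)] = 2/(1 - cos²u) = 2/sin²u = 2csc²u = RHS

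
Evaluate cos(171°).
cos(171°) = -0.9877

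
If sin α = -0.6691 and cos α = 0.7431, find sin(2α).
sin(2α) = 2 sin α cos α = -0.9944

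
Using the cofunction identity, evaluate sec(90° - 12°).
sec(90° - 12°) = csc(12°) = 4.81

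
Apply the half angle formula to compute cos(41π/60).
cos(41π/60) = -√((1 + cos 41π/30)/2) = -0.5446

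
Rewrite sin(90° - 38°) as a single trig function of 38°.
sin(90° - 38°) = cos(38°)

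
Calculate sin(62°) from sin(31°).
sin(62°) = 2 sin 31° cos 31° = 0.8829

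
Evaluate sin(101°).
sin(101°) = 0.9816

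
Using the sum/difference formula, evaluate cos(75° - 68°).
cos(75° - 68°) = cos 75° cos 68° + sin 75° sin 68° = 0.9925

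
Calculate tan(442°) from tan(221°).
tan(442°) = 2 tan 221° / (1 - tan²221°) = 7.115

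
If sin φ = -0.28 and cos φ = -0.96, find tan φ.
tan φ = sin φ / cos φ = 0.2917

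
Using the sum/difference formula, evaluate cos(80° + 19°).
cos(80° + 19°) = cos 80° cos 19° - sin 80° sin 19° = -0.1564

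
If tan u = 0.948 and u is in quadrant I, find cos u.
cos u = 0.7257 (using tan²u + 1 = sec²u)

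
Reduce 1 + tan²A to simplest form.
1 + tan²A = sec²A (using Pythagorean identity)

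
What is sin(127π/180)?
sin(127π/180) = 0.7986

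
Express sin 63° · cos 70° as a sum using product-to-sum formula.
sin 63° cos 70° = (1/2)[sin(63°+70°) + sin(63°-70°)]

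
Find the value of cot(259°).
cot(259°) = 0.1944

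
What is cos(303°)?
cos(303°) = 0.5446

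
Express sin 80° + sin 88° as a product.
sin 80° + sin 88° = 2 sin(84°) cos(-4°)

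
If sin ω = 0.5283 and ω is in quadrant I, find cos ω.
cos ω = 0.8491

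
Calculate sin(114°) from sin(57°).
sin(114°) = 2 sin 57° cos 57° = 0.9135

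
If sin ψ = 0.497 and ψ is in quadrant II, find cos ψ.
cos ψ = -0.8678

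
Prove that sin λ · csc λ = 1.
LHS = sin λ · (1/sin λ) = 1 = RHS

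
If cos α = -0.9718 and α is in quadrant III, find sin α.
sin α = -0.2358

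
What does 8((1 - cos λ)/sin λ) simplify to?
8((1 - cos λ)/sin λ) = 8(tan(λ/2)) (using Half angle)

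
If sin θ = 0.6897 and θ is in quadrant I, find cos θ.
cos θ = 0.7241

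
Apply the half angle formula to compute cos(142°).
cos(142°) = -√((1 + cos 284°)/2) = -0.788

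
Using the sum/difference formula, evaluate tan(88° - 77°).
tan(88° - 77°) = (tan 88° - tan 77°)/(1 + tan 88° tan 77°) = 0.1944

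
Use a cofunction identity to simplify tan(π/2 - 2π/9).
tan(π/2 - 2π/9) = cot(2π/9)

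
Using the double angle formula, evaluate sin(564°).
sin(564°) = 2 sin 282° cos 282° = -0.4067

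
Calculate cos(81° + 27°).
cos(81° + 27°) = cos 81° cos 27° - sin 81° sin 27° = -0.309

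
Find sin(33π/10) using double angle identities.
sin(33π/10) = 2 sin 33π/20 cos 33π/20 = -0.809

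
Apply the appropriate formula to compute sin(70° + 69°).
sin(70° + 69°) = sin 70° cos 69° + cos 70° sin 69° = 0.6561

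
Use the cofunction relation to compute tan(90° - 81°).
tan(90° - 81°) = cot(81°) = 0.1584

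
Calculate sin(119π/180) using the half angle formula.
sin(119π/180) = √((1 - cos 119π/90)/2) = 0.8746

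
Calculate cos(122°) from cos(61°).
cos(122°) = cos²61° - sin²61° = -0.5299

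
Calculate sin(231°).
sin(231°) = -0.7771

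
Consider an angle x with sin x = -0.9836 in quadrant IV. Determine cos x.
cos x = √(1 - sin²x) = 0.1804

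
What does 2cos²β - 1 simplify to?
2cos²β - 1 = cos(2β) (using Double angle)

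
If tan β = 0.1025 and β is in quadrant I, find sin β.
sin β = 0.102 (using tan²β + 1 = sec²β)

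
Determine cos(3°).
cos(3°) = 0.9986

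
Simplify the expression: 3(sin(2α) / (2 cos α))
3(sin(2α) / (2 cos α)) = 3(sin α) (using Double angle)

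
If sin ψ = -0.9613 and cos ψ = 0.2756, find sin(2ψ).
sin(2ψ) = 2 sin ψ cos ψ = -0.5299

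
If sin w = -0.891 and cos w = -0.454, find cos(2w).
cos(2w) = cos²w - sin²w = -0.5878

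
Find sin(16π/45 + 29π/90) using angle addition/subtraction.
sin(16π/45 + 29π/90) = sin 16π/45 cos 29π/90 + cos 16π/45 sin 29π/90 = 0.848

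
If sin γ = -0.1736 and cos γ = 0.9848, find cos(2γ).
cos(2γ) = cos²γ - sin²γ = 0.9397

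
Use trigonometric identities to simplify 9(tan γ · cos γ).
9(tan γ · cos γ) = 9(sin γ) (using Quotient identity)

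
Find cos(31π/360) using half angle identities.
cos(31π/360) = √((1 + cos 31π/180)/2) = 0.9636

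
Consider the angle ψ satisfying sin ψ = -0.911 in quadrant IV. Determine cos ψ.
cos ψ = √(1 - sin²ψ) = 0.4124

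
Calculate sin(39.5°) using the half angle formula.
sin(39.5°) = √((1 - cos 79°)/2) = 0.6361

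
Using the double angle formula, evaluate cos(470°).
cos(470°) = cos²235° - sin²235° = -0.342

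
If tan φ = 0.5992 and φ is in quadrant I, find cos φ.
cos φ = 0.8578 (using tan²φ + 1 = sec²φ)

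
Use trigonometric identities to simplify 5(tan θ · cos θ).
5(tan θ · cos θ) = 5(sin θ) (using Quotient identity)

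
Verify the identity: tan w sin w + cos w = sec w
LHS = sin²w/cos w + cos w = (sin²w + cos²w)/cos w = 1/cos w = sec w = RHS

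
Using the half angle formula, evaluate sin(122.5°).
sin(122.5°) = √((1 - cos 245°)/2) = 0.8434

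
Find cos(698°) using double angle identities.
cos(698°) = cos²349° - sin²349° = 0.9272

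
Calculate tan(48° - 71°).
tan(48° - 71°) = (tan 48° - tan 71°)/(1 + tan 48° tan 71°) = -0.4245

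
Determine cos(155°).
cos(155°) = -0.9063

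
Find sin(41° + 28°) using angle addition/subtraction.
sin(41° + 28°) = sin 41° cos 28° + cos 41° sin 28° = 0.9336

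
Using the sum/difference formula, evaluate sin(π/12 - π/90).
sin(π/12 - π/90) = sin π/12 cos π/90 - cos π/12 sin π/90 = 0.225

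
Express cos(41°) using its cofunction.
cos(41°) = sin(90° - 41°) = sin(49°)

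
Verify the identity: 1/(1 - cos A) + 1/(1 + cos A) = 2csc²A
LHS = [(1 + cos A) + (1 - cos A)] / [(1 - cos A)(1 + cos A)] = 2/(1 - cos²A) = 2/sin²A = 2csc²A = RHS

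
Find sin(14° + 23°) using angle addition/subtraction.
sin(14° + 23°) = sin 14° cos 23° + cos 14° sin 23° = 0.6018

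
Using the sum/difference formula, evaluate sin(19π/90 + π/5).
sin(19π/90 + π/5) = sin 19π/90 cos π/5 + cos 19π/90 sin π/5 = 0.9613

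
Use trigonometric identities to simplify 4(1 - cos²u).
4(1 - cos²u) = 4(sin²u) (using Pythagorean identity)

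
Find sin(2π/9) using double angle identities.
sin(2π/9) = 2 sin π/9 cos π/9 = 0.6428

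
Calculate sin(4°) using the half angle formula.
sin(4°) = √((1 - cos 8°)/2) = 0.06976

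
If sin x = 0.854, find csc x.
csc x = 1/sin x = 1.171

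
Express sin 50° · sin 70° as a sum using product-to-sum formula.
sin 50° sin 70° = (1/2)[cos(50°-70°) - cos(50°+70°)]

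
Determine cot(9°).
cot(9°) = 6.314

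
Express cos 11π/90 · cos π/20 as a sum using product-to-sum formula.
cos 11π/90 cos π/20 = (1/2)[cos(11π/90-π/20) + cos(11π/90+π/20)]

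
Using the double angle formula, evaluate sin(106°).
sin(106°) = 2 sin 53° cos 53° = 0.9613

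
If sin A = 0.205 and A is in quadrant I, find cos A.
cos A = 0.9788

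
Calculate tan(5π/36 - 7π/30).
tan(5π/36 - 7π/30) = (tan 5π/36 - tan 7π/30)/(1 + tan 5π/36 tan 7π/30) = -0.3057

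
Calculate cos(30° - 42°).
cos(30° - 42°) = cos 30° cos 42° + sin 30° sin 42° = 0.9781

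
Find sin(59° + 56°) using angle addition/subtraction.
sin(59° + 56°) = sin 59° cos 56° + cos 59° sin 56° = 0.9063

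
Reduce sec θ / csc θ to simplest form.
sec θ / csc θ = tan θ (using Reciprocal identities)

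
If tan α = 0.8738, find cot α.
cot α = 1/tan α = 1.144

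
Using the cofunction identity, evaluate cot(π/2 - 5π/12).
cot(π/2 - 5π/12) = tan(5π/12) = 2+√3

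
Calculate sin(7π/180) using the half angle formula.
sin(7π/180) = √((1 - cos 7π/90)/2) = 0.1219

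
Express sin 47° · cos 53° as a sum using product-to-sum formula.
sin 47° cos 53° = (1/2)[sin(47°+53°) + sin(47°-53°)]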